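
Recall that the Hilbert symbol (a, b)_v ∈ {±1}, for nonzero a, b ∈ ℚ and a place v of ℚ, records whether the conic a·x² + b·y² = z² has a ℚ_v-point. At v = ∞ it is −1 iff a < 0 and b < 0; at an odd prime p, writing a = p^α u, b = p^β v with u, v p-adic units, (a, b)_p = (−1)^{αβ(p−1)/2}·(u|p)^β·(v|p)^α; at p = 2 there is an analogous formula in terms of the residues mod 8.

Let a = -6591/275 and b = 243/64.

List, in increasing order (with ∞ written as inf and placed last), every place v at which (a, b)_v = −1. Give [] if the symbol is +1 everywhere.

Mod squares: a ≡ -429, b ≡ 3. Check v ∈ {∞, 2, 3, 5, 11, 13}.
v=13: a=13^3·(≡5), b=13^0·(≡4) mod 13; (5|13)=-1, (4|13)=+1; (−1)^{3·0·6}·(-1)^0·(+1)^3 = +1.
v=∞: -429 < 0 and 3 > 0  ⇒  (a,b)_∞ = +1.
v=3: a=3^1·(≡1), b=3^5·(≡1) mod 3; (1|3)=+1, (1|3)=+1; (−1)^{1·5·1}·(+1)^5·(+1)^1 = -1.
v=11: a=11^-1·(≡3), b=11^0·(≡5) mod 11; (3|11)=+1, (5|11)=+1; (−1)^{-1·0·5}·(+1)^0·(+1)^-1 = +1.
v=5: a=5^-2·(≡4), b=5^0·(≡2) mod 5; (4|5)=+1, (2|5)=-1; (−1)^{-2·0·2}·(+1)^0·(-1)^-2 = +1.
v=2: v_2(a)=0, v_2(b)=-6; units ≡ 3, 3 (mod 8); ε·ε+αω+βω = 1·1+0·1+-6·1 ≡ 1  ⇒  (a,b)_2 = -1.
(-429, 3 / ℚ) ramifies at {2, 3}: a division algebra.

[2, 3]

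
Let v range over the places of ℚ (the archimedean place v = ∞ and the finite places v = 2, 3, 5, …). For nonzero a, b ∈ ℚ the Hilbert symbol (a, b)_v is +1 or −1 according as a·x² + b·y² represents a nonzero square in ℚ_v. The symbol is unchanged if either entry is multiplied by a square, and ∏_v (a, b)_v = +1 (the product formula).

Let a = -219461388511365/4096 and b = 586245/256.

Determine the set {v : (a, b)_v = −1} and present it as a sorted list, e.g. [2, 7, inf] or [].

[5, 17]

Mod squares: a ≡ -85085, b ≡ 4845. Check v ∈ {∞, 2, 3, 5, 7, 11, 13, 17, 19}.
v=17: a=17^1·(≡6), b=17^1·(≡9) mod 17; (6|17)=-1, (9|17)=+1; (−1)^{1·1·8}·(-1)^1·(+1)^1 = -1.
v=19: a=19^2·(≡4), b=19^1·(≡2) mod 19; (4|19)=+1, (2|19)=-1; (−1)^{2·1·9}·(+1)^1·(-1)^2 = +1.
v=13: a=13^1·(≡8), b=13^0·(≡4) mod 13; (8|13)=-1, (4|13)=+1; (−1)^{1·0·6}·(-1)^0·(+1)^1 = +1.
v=3: a=3^10·(≡1), b=3^1·(≡1) mod 3; (1|3)=+1, (1|3)=+1; (−1)^{10·1·1}·(+1)^1·(+1)^10 = +1.
v=∞: -85085 < 0 and 4845 > 0  ⇒  (a,b)_∞ = +1.
v=7: a=7^1·(≡2), b=7^0·(≡4) mod 7; (2|7)=+1, (4|7)=+1; (−1)^{1·0·3}·(+1)^0·(+1)^1 = +1.
v=5: a=5^1·(≡2), b=5^1·(≡4) mod 5; (2|5)=-1, (4|5)=+1; (−1)^{1·1·2}·(-1)^1·(+1)^1 = -1.
v=11: a=11^3·(≡1), b=11^2·(≡9) mod 11; (1|11)=+1, (9|11)=+1; (−1)^{3·2·5}·(+1)^2·(+1)^3 = +1.
v=2: v_2(a)=-12, v_2(b)=-8; units ≡ 3, 5 (mod 8); ε·ε+αω+βω = 1·0+-12·1+-8·1 ≡ 0  ⇒  (a,b)_2 = +1.
|Ram(-85085, 4845)| = 2, even; anisotropic at {5, 17}.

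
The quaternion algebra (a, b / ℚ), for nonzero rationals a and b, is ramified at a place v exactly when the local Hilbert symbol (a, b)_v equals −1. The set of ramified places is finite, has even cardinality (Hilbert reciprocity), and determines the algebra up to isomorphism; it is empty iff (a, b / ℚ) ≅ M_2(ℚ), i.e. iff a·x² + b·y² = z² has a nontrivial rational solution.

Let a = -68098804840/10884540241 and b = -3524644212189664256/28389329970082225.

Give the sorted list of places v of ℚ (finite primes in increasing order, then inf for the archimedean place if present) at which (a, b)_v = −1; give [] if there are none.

Mod squares: a ≡ -10, b ≡ -341. Check v ∈ {∞, 2, 5, 7, 11, 17, 19, 31}.
v=7: a=7^0·(≡4), b=7^2·(≡4) mod 7; (4|7)=+1, (4|7)=+1; (−1)^{0·2·3}·(+1)^2·(+1)^0 = +1.
v=5: a=5^1·(≡2), b=5^-2·(≡1) mod 5; (2|5)=-1, (1|5)=+1; (−1)^{1·-2·2}·(-1)^-2·(+1)^1 = +1.
v=31: a=31^2·(≡15), b=31^3·(≡14) mod 31; (15|31)=-1, (14|31)=+1; (−1)^{2·3·15}·(-1)^3·(+1)^2 = -1.
v=19: a=19^-4·(≡1), b=19^-6·(≡4) mod 19; (1|19)=+1, (4|19)=+1; (−1)^{-4·-6·9}·(+1)^-6·(+1)^-4 = +1.
v=∞: -10 < 0 and -341 < 0  ⇒  (a,b)_∞ = -1.
v=17: a=17^-4·(≡7), b=17^-6·(≡15) mod 17; (7|17)=-1, (15|17)=+1; (−1)^{-4·-6·8}·(-1)^-6·(+1)^-4 = +1.
v=11: a=11^6·(≡9), b=11^9·(≡7) mod 11; (9|11)=+1, (7|11)=-1; (−1)^{6·9·5}·(+1)^9·(-1)^6 = +1.
v=2: v_2(a)=3, v_2(b)=10; units ≡ 3, 3 (mod 8); ε·ε+αω+βω = 1·1+3·1+10·1 ≡ 0  ⇒  (a,b)_2 = +1.
|Ram(-10, -341)| = 2, even; anisotropic at {31, ∞}.

[31, inf]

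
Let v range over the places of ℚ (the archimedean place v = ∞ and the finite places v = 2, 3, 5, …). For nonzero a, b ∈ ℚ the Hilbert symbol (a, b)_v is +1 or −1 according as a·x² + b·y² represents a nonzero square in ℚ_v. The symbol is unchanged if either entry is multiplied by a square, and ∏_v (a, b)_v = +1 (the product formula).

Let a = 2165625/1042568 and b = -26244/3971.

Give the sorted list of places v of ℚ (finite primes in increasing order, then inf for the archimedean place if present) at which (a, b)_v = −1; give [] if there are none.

Mod squares: a ≡ 770, b ≡ -11. Check v ∈ {∞, 2, 3, 5, 7, 11, 19}.
v=7: a=7^1·(≡5), b=7^0·(≡3) mod 7; (5|7)=-1, (3|7)=-1; (−1)^{1·0·3}·(-1)^0·(-1)^1 = -1.
v=5: a=5^5·(≡1), b=5^0·(≡1) mod 5; (1|5)=+1, (1|5)=+1; (−1)^{5·0·2}·(+1)^0·(+1)^5 = +1.
v=3: a=3^2·(≡2), b=3^8·(≡1) mod 3; (2|3)=-1, (1|3)=+1; (−1)^{2·8·1}·(-1)^8·(+1)^2 = +1.
v=∞: 770 > 0 and -11 < 0  ⇒  (a,b)_∞ = +1.
v=2: v_2(a)=-3, v_2(b)=2; units ≡ 1, 5 (mod 8); ε·ε+αω+βω = 0·0+-3·1+2·0 ≡ 1  ⇒  (a,b)_2 = -1.
v=11: a=11^1·(≡3), b=11^-1·(≡10) mod 11; (3|11)=+1, (10|11)=-1; (−1)^{1·-1·5}·(+1)^-1·(-1)^1 = +1.
v=19: a=19^-4·(≡3), b=19^-2·(≡3) mod 19; (3|19)=-1, (3|19)=-1; (−1)^{-4·-2·9}·(-1)^-2·(-1)^-4 = +1.
|Ram(770, -11)| = 2, even; anisotropic at {2, 7}.

[2, 7]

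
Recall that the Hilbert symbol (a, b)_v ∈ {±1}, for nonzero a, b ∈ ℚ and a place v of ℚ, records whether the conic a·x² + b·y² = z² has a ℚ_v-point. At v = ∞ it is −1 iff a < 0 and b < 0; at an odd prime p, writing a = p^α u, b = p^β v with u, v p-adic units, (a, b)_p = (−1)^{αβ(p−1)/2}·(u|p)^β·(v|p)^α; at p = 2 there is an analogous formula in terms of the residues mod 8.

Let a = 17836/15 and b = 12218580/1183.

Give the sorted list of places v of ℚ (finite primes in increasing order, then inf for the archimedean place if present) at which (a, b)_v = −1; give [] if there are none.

(a, b) ≡ (1365, 19635) mod (ℚ^×)²; places V = {2, 3, 5, 7, 11, 13, 17, ∞}.
(a,b)_13: α=1, u≡10; β=-2, v≡7 (mod 13); (10|13)=+1, (7|13)=-1; sign (−1)^0·+1^-2·-1^1 = -1.
(a,b)_2: α=2, β=2; u≡5, v≡3 (mod 8); ε(u)ε(v)=0·1, αω(v)=2·1, βω(u)=2·1; sum ≡ 0  ⇒  +1.
(a,b)_17: α=0, u≡7; β=1, v≡15 (mod 17); (7|17)=-1, (15|17)=+1; sign (−1)^0·-1^1·+1^0 = -1.
(a,b)_∞: sgn(1365)=+, sgn(19635)=+, so +1.
(a,b)_5: α=-1, u≡2; β=1, v≡2 (mod 5); (2|5)=-1, (2|5)=-1; sign (−1)^0·-1^1·-1^-1 = +1.
(a,b)_11: α=0, u≡4; β=3, v≡1 (mod 11); (4|11)=+1, (1|11)=+1; sign (−1)^0·+1^3·+1^0 = +1.
(a,b)_3: α=-1, u≡2; β=3, v≡2 (mod 3); (2|3)=-1, (2|3)=-1; sign (−1)^1·-1^3·-1^-1 = -1.
(a,b)_7: α=3, u≡3; β=-1, v≡3 (mod 7); (3|7)=-1, (3|7)=-1; sign (−1)^1·-1^-1·-1^3 = -1.
(1365, 19635 / ℚ) ramifies at {3, 7, 13, 17}: a division algebra.

[3, 7, 13, 17]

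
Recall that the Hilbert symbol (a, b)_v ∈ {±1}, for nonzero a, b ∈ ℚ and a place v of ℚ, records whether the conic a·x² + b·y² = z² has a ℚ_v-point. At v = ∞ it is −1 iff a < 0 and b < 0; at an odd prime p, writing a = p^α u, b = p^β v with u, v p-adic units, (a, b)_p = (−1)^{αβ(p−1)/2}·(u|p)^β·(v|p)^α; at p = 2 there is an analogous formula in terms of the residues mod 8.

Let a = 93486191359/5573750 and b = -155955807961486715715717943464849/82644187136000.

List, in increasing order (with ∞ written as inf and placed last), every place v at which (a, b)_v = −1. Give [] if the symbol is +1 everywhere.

Mod squares: a ≡ 58058, b ≡ -46881835. Check v ∈ {∞, 2, 3, 5, 7, 11, 13, 17, 19, 29, 43, 53}.
v=17: a=17^2·(≡5), b=17^7·(≡8) mod 17; (5|17)=-1, (8|17)=+1; (−1)^{2·7·8}·(-1)^7·(+1)^2 = -1.
v=7: a=7^-3·(≡5), b=7^-9·(≡6) mod 7; (5|7)=-1, (6|7)=-1; (−1)^{-3·-9·3}·(-1)^-9·(-1)^-3 = -1.
v=19: a=19^2·(≡2), b=19^3·(≡3) mod 19; (2|19)=-1, (3|19)=-1; (−1)^{2·3·9}·(-1)^3·(-1)^2 = -1.
v=3: a=3^0·(≡2), b=3^2·(≡2) mod 3; (2|3)=-1, (2|3)=-1; (−1)^{0·2·1}·(-1)^2·(-1)^0 = +1.
v=13: a=13^-1·(≡8), b=13^1·(≡1) mod 13; (8|13)=-1, (1|13)=+1; (−1)^{-1·1·6}·(-1)^1·(+1)^-1 = -1.
v=53: a=53^2·(≡5), b=53^4·(≡49) mod 53; (5|53)=-1, (49|53)=+1; (−1)^{2·4·26}·(-1)^4·(+1)^2 = +1.
v=29: a=29^1·(≡28), b=29^3·(≡17) mod 29; (28|29)=+1, (17|29)=-1; (−1)^{1·3·14}·(+1)^3·(-1)^1 = -1.
v=5: a=5^-4·(≡3), b=5^-3·(≡2) mod 5; (3|5)=-1, (2|5)=-1; (−1)^{-4·-3·2}·(-1)^-3·(-1)^-4 = -1.
v=43: a=43^0·(≡5), b=43^2·(≡33) mod 43; (5|43)=-1, (33|43)=-1; (−1)^{0·2·21}·(-1)^2·(-1)^0 = +1.
v=2: v_2(a)=-1, v_2(b)=-14; units ≡ 5, 5 (mod 8); ε·ε+αω+βω = 0·0+-1·1+-14·1 ≡ 1  ⇒  (a,b)_2 = -1.
v=11: a=11^1·(≡5), b=11^3·(≡1) mod 11; (5|11)=+1, (1|11)=+1; (−1)^{1·3·5}·(+1)^3·(+1)^1 = -1.
v=∞: 58058 > 0 and -46881835 < 0  ⇒  (a,b)_∞ = +1.
|Ram(58058, -46881835)| = 8, even; anisotropic at {2, 5, 7, 11, 13, 17, 19, 29}.

[2, 5, 7, 11, 13, 17, 19, 29]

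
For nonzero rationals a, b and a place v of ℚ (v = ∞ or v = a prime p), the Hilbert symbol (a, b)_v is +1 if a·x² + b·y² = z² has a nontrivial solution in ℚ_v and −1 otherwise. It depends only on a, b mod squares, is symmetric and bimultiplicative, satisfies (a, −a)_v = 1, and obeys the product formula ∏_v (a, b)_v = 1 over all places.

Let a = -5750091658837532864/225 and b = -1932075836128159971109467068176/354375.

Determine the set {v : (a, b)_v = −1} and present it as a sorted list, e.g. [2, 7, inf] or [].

[7, 13, 29, inf]

(a, b) ≡ (-11, -33296263) mod (ℚ^×)²; places V = {2, 3, 5, 7, 11, 13, 19, 29, 31, 37, 41, 43, ∞}.
(a,b)_43: α=0, u≡5; β=2, v≡10 (mod 43); (5|43)=-1, (10|43)=+1; sign (−1)^0·-1^2·+1^0 = +1.
(a,b)_7: α=0, u≡3; β=-1, v≡6 (mod 7); (3|7)=-1, (6|7)=-1; sign (−1)^0·-1^-1·-1^0 = -1.
(a,b)_3: α=-2, u≡1; β=-4, v≡2 (mod 3); (1|3)=+1, (2|3)=-1; sign (−1)^0·+1^-4·-1^-2 = +1.
(a,b)_2: α=6, β=4; u≡5, v≡1 (mod 8); ε(u)ε(v)=0·0, αω(v)=6·0, βω(u)=4·1; sum ≡ 0  ⇒  +1.
(a,b)_5: α=-2, u≡4; β=-4, v≡2 (mod 5); (4|5)=+1, (2|5)=-1; sign (−1)^0·+1^-4·-1^-2 = +1.
(a,b)_29: α=2, u≡26; β=3, v≡14 (mod 29); (26|29)=-1, (14|29)=-1; sign (−1)^0·-1^3·-1^2 = -1.
(a,b)_13: α=2, u≡5; β=3, v≡9 (mod 13); (5|13)=-1, (9|13)=+1; sign (−1)^0·-1^3·+1^2 = -1.
(a,b)_11: α=3, u≡10; β=3, v≡5 (mod 11); (10|11)=-1, (5|11)=+1; sign (−1)^1·-1^3·+1^3 = +1.
(a,b)_37: α=2, u≡10; β=3, v≡6 (mod 37); (10|37)=+1, (6|37)=-1; sign (−1)^0·+1^3·-1^2 = +1.
(a,b)_31: α=2, u≡10; β=3, v≡17 (mod 31); (10|31)=+1, (17|31)=-1; sign (−1)^0·+1^3·-1^2 = +1.
(a,b)_∞: sgn(-11)=−, sgn(-33296263)=−, so -1.
(a,b)_41: α=0, u≡27; β=2, v≡9 (mod 41); (27|41)=-1, (9|41)=+1; sign (−1)^0·-1^2·+1^0 = +1.
(a,b)_19: α=2, u≡3; β=2, v≡12 (mod 19); (3|19)=-1, (12|19)=-1; sign (−1)^0·-1^2·-1^2 = +1.
(-11, -33296263 / ℚ) ramifies at {7, 13, 29, ∞}: a division algebra.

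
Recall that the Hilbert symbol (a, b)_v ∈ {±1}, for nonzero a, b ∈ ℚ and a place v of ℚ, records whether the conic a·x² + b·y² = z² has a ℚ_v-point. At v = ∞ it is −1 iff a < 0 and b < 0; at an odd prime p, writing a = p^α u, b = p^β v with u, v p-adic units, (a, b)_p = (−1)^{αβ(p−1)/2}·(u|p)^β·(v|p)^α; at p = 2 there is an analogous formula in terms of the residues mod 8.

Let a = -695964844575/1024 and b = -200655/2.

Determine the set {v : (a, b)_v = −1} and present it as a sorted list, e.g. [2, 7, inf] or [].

[5, 7, 13, inf]

(a, b) ≡ (-7, -910) mod (ℚ^×)²; places V = {2, 3, 5, 7, 11, 13, ∞}.
(a,b)_11: α=2, u≡4; β=0, v≡9 (mod 11); (4|11)=+1, (9|11)=+1; sign (−1)^0·+1^0·+1^2 = +1.
(a,b)_5: α=2, u≡3; β=1, v≡2 (mod 5); (3|5)=-1, (2|5)=-1; sign (−1)^0·-1^1·-1^2 = -1.
(a,b)_∞: sgn(-7)=−, sgn(-910)=−, so -1.
(a,b)_2: α=-10, β=-1; u≡1, v≡1 (mod 8); ε(u)ε(v)=0·0, αω(v)=-10·0, βω(u)=-1·0; sum ≡ 0  ⇒  +1.
(a,b)_3: α=4, u≡2; β=2, v≡2 (mod 3); (2|3)=-1, (2|3)=-1; sign (−1)^0·-1^2·-1^4 = +1.
(a,b)_13: α=2, u≡8; β=1, v≡11 (mod 13); (8|13)=-1, (11|13)=-1; sign (−1)^0·-1^1·-1^2 = -1.
(a,b)_7: α=5, u≡5; β=3, v≡5 (mod 7); (5|7)=-1, (5|7)=-1; sign (−1)^1·-1^3·-1^5 = -1.
(-7, -910 / ℚ) ramifies at {5, 7, 13, ∞}: a division algebra.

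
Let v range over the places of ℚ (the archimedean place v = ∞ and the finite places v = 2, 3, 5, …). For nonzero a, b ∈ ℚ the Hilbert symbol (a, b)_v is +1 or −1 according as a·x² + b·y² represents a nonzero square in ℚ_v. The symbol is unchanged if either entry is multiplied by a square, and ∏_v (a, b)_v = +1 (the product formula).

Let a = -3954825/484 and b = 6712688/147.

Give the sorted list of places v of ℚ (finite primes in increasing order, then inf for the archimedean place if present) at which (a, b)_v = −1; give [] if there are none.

Mod squares: a ≡ -217, b ≡ 1258629. Check v ∈ {∞, 2, 3, 5, 7, 11, 17, 23, 29, 31, 37}.
v=5: a=5^2·(≡3), b=5^0·(≡4) mod 5; (3|5)=-1, (4|5)=+1; (−1)^{2·0·2}·(-1)^0·(+1)^2 = +1.
v=31: a=31^1·(≡6), b=31^0·(≡22) mod 31; (6|31)=-1, (22|31)=-1; (−1)^{1·0·15}·(-1)^0·(-1)^1 = -1.
v=2: v_2(a)=-2, v_2(b)=4; units ≡ 7, 5 (mod 8); ε·ε+αω+βω = 1·0+-2·1+4·0 ≡ 0  ⇒  (a,b)_2 = +1.
v=23: a=23^0·(≡2), b=23^1·(≡1) mod 23; (2|23)=+1, (1|23)=+1; (−1)^{0·1·11}·(+1)^1·(+1)^0 = +1.
v=37: a=37^0·(≡35), b=37^1·(≡24) mod 37; (35|37)=-1, (24|37)=-1; (−1)^{0·1·18}·(-1)^1·(-1)^0 = -1.
v=3: a=3^6·(≡2), b=3^-1·(≡2) mod 3; (2|3)=-1, (2|3)=-1; (−1)^{6·-1·1}·(-1)^-1·(-1)^6 = -1.
v=7: a=7^1·(≡2), b=7^-2·(≡1) mod 7; (2|7)=+1, (1|7)=+1; (−1)^{1·-2·3}·(+1)^-2·(+1)^1 = +1.
v=29: a=29^0·(≡17), b=29^1·(≡26) mod 29; (17|29)=-1, (26|29)=-1; (−1)^{0·1·14}·(-1)^1·(-1)^0 = -1.
v=∞: -217 < 0 and 1258629 > 0  ⇒  (a,b)_∞ = +1.
v=11: a=11^-2·(≡4), b=11^0·(≡1) mod 11; (4|11)=+1, (1|11)=+1; (−1)^{-2·0·5}·(+1)^0·(+1)^-2 = +1.
v=17: a=17^0·(≡9), b=17^1·(≡2) mod 17; (9|17)=+1, (2|17)=+1; (−1)^{0·1·8}·(+1)^1·(+1)^0 = +1.
Ram(-217, 1258629) = {3, 29, 31, 37}; no ℚ_3-point on the conic.

[3, 29, 31, 37]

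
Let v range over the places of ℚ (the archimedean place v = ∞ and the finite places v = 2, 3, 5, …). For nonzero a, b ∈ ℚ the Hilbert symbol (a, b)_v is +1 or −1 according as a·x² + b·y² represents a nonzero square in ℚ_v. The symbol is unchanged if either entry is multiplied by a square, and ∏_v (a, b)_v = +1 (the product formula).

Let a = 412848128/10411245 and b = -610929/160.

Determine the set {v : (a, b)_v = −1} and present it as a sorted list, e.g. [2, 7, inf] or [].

[2, 11]

Mod squares: a ≡ 85, b ≡ -5610. Check v ∈ {∞, 2, 3, 5, 7, 11, 13, 17, 37}.
v=37: a=37^-2·(≡25), b=37^0·(≡29) mod 37; (25|37)=+1, (29|37)=-1; (−1)^{-2·0·18}·(+1)^0·(-1)^-2 = +1.
v=2: v_2(a)=12, v_2(b)=-5; units ≡ 5, 3 (mod 8); ε·ε+αω+βω = 0·1+12·1+-5·1 ≡ 1  ⇒  (a,b)_2 = -1.
v=5: a=5^-1·(≡2), b=5^-1·(≡3) mod 5; (2|5)=-1, (3|5)=-1; (−1)^{-1·-1·2}·(-1)^-1·(-1)^-1 = +1.
v=17: a=17^1·(≡7), b=17^1·(≡5) mod 17; (7|17)=-1, (5|17)=-1; (−1)^{1·1·8}·(-1)^1·(-1)^1 = +1.
v=3: a=3^-2·(≡1), b=3^3·(≡2) mod 3; (1|3)=+1, (2|3)=-1; (−1)^{-2·3·1}·(+1)^3·(-1)^-2 = +1.
v=11: a=11^2·(≡6), b=11^3·(≡6) mod 11; (6|11)=-1, (6|11)=-1; (−1)^{2·3·5}·(-1)^3·(-1)^2 = -1.
v=∞: 85 > 0 and -5610 < 0  ⇒  (a,b)_∞ = +1.
v=7: a=7^2·(≡4), b=7^0·(≡4) mod 7; (4|7)=+1, (4|7)=+1; (−1)^{2·0·3}·(+1)^0·(+1)^2 = +1.
v=13: a=13^-2·(≡11), b=13^0·(≡8) mod 13; (11|13)=-1, (8|13)=-1; (−1)^{-2·0·6}·(-1)^0·(-1)^-2 = +1.
Ram(85, -5610) = {2, 11}; no ℚ_2-point on the conic.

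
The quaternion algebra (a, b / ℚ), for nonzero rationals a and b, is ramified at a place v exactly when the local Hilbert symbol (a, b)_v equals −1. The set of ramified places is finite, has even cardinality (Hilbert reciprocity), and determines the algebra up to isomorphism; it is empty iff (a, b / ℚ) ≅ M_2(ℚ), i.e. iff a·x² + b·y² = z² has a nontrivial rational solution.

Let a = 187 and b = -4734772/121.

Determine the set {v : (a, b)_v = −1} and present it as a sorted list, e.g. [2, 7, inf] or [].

[2, 11]

Mod squares: a ≡ 187, b ≡ -493. Check v ∈ {∞, 2, 7, 11, 17, 29}.
v=29: a=29^0·(≡13), b=29^1·(≡12) mod 29; (13|29)=+1, (12|29)=-1; (−1)^{0·1·14}·(+1)^1·(-1)^0 = +1.
v=2: v_2(a)=0, v_2(b)=2; units ≡ 3, 3 (mod 8); ε·ε+αω+βω = 1·1+0·1+2·1 ≡ 1  ⇒  (a,b)_2 = -1.
v=17: a=17^1·(≡11), b=17^1·(≡6) mod 17; (11|17)=-1, (6|17)=-1; (−1)^{1·1·8}·(-1)^1·(-1)^1 = +1.
v=11: a=11^1·(≡6), b=11^-2·(≡2) mod 11; (6|11)=-1, (2|11)=-1; (−1)^{1·-2·5}·(-1)^-2·(-1)^1 = -1.
v=7: a=7^0·(≡5), b=7^4·(≡1) mod 7; (5|7)=-1, (1|7)=+1; (−1)^{0·4·3}·(-1)^4·(+1)^0 = +1.
v=∞: 187 > 0 and -493 < 0  ⇒  (a,b)_∞ = +1.
(187, -493 / ℚ) ramifies at {2, 11}: a division algebra.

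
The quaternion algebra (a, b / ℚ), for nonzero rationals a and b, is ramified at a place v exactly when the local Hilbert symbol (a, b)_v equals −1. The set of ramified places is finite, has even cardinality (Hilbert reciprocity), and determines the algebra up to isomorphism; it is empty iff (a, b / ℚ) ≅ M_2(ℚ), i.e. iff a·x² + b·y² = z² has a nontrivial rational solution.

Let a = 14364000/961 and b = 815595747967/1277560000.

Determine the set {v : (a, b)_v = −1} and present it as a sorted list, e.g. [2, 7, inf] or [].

Mod squares: a ≡ 3990, b ≡ 133. Check v ∈ {∞, 2, 3, 5, 7, 11, 13, 19, 31, 41}.
v=41: a=41^0·(≡17), b=41^-2·(≡20) mod 41; (17|41)=-1, (20|41)=+1; (−1)^{0·-2·20}·(-1)^-2·(+1)^0 = +1.
v=11: a=11^0·(≡6), b=11^4·(≡5) mod 11; (6|11)=-1, (5|11)=+1; (−1)^{0·4·5}·(-1)^4·(+1)^0 = +1.
v=2: v_2(a)=5, v_2(b)=-6; units ≡ 3, 5 (mod 8); ε·ε+αω+βω = 1·0+5·1+-6·1 ≡ 1  ⇒  (a,b)_2 = -1.
v=19: a=19^1·(≡6), b=19^-1·(≡17) mod 19; (6|19)=+1, (17|19)=+1; (−1)^{1·-1·9}·(+1)^-1·(+1)^1 = -1.
v=7: a=7^1·(≡3), b=7^3·(≡5) mod 7; (3|7)=-1, (5|7)=-1; (−1)^{1·3·3}·(-1)^3·(-1)^1 = -1.
v=31: a=31^-2·(≡26), b=31^2·(≡9) mod 31; (26|31)=-1, (9|31)=+1; (−1)^{-2·2·15}·(-1)^2·(+1)^-2 = +1.
v=3: a=3^3·(≡1), b=3^0·(≡1) mod 3; (1|3)=+1, (1|3)=+1; (−1)^{3·0·1}·(+1)^0·(+1)^3 = +1.
v=5: a=5^3·(≡2), b=5^-4·(≡2) mod 5; (2|5)=-1, (2|5)=-1; (−1)^{3·-4·2}·(-1)^-4·(-1)^3 = -1.
v=∞: 3990 > 0 and 133 > 0  ⇒  (a,b)_∞ = +1.
v=13: a=13^0·(≡12), b=13^2·(≡12) mod 13; (12|13)=+1, (12|13)=+1; (−1)^{0·2·6}·(+1)^2·(+1)^0 = +1.
|Ram(3990, 133)| = 4, even; anisotropic at {2, 5, 7, 19}.

[2, 5, 7, 19]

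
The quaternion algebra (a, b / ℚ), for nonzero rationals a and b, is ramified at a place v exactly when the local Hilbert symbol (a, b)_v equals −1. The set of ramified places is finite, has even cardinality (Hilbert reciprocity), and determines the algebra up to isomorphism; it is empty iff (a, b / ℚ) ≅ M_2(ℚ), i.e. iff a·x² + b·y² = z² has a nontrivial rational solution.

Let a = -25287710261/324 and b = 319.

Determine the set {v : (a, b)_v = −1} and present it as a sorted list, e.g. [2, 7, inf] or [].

(a, b) ≡ (-248501, 319) mod (ℚ^×)²; places V = {2, 3, 11, 19, 29, 41, ∞}.
(a,b)_19: α=1, u≡2; β=0, v≡15 (mod 19); (2|19)=-1, (15|19)=-1; sign (−1)^0·-1^0·-1^1 = -1.
(a,b)_29: α=3, u≡15; β=1, v≡11 (mod 29); (15|29)=-1, (11|29)=-1; sign (−1)^0·-1^1·-1^3 = +1.
(a,b)_∞: sgn(-248501)=−, sgn(319)=+, so +1.
(a,b)_11: α=3, u≡3; β=1, v≡7 (mod 11); (3|11)=+1, (7|11)=-1; sign (−1)^1·+1^1·-1^3 = +1.
(a,b)_41: α=1, u≡12; β=0, v≡32 (mod 41); (12|41)=-1, (32|41)=+1; sign (−1)^0·-1^0·+1^1 = +1.
(a,b)_3: α=-4, u≡1; β=0, v≡1 (mod 3); (1|3)=+1, (1|3)=+1; sign (−1)^0·+1^0·+1^-4 = +1.
(a,b)_2: α=-2, β=0; u≡3, v≡7 (mod 8); ε(u)ε(v)=1·1, αω(v)=-2·0, βω(u)=0·1; sum ≡ 1  ⇒  -1.
|Ram(-248501, 319)| = 2, even; anisotropic at {2, 19}.

[2, 19]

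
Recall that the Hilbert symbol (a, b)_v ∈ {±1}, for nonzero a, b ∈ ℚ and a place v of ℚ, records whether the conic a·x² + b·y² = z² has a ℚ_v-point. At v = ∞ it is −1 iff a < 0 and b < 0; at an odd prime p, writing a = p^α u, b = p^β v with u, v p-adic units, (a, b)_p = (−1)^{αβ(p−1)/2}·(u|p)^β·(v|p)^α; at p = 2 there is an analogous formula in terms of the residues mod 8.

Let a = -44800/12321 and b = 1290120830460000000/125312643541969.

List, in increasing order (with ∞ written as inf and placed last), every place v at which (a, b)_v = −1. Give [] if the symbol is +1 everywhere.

[3, 5, 7, 19]

(a, b) ≡ (-7, 3135) mod (ℚ^×)²; places V = {2, 3, 5, 7, 11, 13, 17, 19, 23, 37, ∞}.
(a,b)_23: α=0, u≡6; β=2, v≡21 (mod 23); (6|23)=+1, (21|23)=-1; sign (−1)^0·+1^2·-1^0 = +1.
(a,b)_7: α=1, u≡5; β=4, v≡3 (mod 7); (5|7)=-1, (3|7)=-1; sign (−1)^0·-1^4·-1^1 = -1.
(a,b)_19: α=0, u≡15; β=1, v≡12 (mod 19); (15|19)=-1, (12|19)=-1; sign (−1)^0·-1^1·-1^0 = -1.
(a,b)_2: α=8, β=8; u≡1, v≡7 (mod 8); ε(u)ε(v)=0·1, αω(v)=8·0, βω(u)=8·0; sum ≡ 0  ⇒  +1.
(a,b)_3: α=-2, u≡2; β=5, v≡1 (mod 3); (2|3)=-1, (1|3)=+1; sign (−1)^0·-1^5·+1^-2 = -1.
(a,b)_37: α=-2, u≡9; β=-6, v≡36 (mod 37); (9|37)=+1, (36|37)=+1; sign (−1)^0·+1^-6·+1^-2 = +1.
(a,b)_13: α=0, u≡5; β=-2, v≡2 (mod 13); (5|13)=-1, (2|13)=-1; sign (−1)^0·-1^-2·-1^0 = +1.
(a,b)_∞: sgn(-7)=−, sgn(3135)=+, so +1.
(a,b)_5: α=2, u≡3; β=7, v≡2 (mod 5); (3|5)=-1, (2|5)=-1; sign (−1)^0·-1^7·-1^2 = -1.
(a,b)_17: α=0, u≡14; β=-2, v≡14 (mod 17); (14|17)=-1, (14|17)=-1; sign (−1)^0·-1^-2·-1^0 = +1.
(a,b)_11: α=0, u≡3; β=1, v≡10 (mod 11); (3|11)=+1, (10|11)=-1; sign (−1)^0·+1^1·-1^0 = +1.
(-7, 3135 / ℚ) ramifies at {3, 5, 7, 19}: a division algebra.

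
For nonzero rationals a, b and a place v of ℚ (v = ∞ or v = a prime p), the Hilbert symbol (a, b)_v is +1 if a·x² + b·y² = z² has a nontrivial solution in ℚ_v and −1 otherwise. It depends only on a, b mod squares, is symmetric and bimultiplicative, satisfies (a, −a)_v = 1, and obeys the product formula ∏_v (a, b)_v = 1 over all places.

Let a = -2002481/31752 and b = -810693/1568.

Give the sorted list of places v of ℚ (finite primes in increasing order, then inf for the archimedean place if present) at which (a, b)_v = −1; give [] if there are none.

Mod squares: a ≡ -82, b ≡ -1066. Check v ∈ {∞, 2, 3, 7, 13, 17, 41}.
v=7: a=7^-2·(≡4), b=7^-2·(≡3) mod 7; (4|7)=+1, (3|7)=-1; (−1)^{-2·-2·3}·(+1)^-2·(-1)^-2 = +1.
v=2: v_2(a)=-3, v_2(b)=-5; units ≡ 7, 3 (mod 8); ε·ε+αω+βω = 1·1+-3·1+-5·0 ≡ 0  ⇒  (a,b)_2 = +1.
v=∞: -82 < 0 and -1066 < 0  ⇒  (a,b)_∞ = -1.
v=41: a=41^1·(≡4), b=41^1·(≡3) mod 41; (4|41)=+1, (3|41)=-1; (−1)^{1·1·20}·(+1)^1·(-1)^1 = -1.
v=3: a=3^-4·(≡2), b=3^2·(≡2) mod 3; (2|3)=-1, (2|3)=-1; (−1)^{-4·2·1}·(-1)^2·(-1)^-4 = +1.
v=13: a=13^2·(≡12), b=13^3·(≡1) mod 13; (12|13)=+1, (1|13)=+1; (−1)^{2·3·6}·(+1)^3·(+1)^2 = +1.
v=17: a=17^2·(≡11), b=17^0·(≡5) mod 17; (11|17)=-1, (5|17)=-1; (−1)^{2·0·8}·(-1)^0·(-1)^2 = +1.
|Ram(-82, -1066)| = 2, even; anisotropic at {41, ∞}.

[41, inf]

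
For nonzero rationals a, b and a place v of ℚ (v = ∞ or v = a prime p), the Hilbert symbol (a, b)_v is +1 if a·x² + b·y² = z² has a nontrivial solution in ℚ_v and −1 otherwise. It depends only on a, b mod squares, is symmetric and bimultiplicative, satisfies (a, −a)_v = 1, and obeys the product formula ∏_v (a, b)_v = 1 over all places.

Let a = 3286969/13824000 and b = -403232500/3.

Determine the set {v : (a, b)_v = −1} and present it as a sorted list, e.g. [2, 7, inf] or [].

[3, 31]

Mod squares: a ≡ 15, b ≡ -3999. Check v ∈ {∞, 2, 3, 5, 7, 11, 31, 37, 43}.
v=43: a=43^0·(≡38), b=43^1·(≡23) mod 43; (38|43)=+1, (23|43)=+1; (−1)^{0·1·21}·(+1)^1·(+1)^0 = +1.
v=11: a=11^0·(≡5), b=11^2·(≡9) mod 11; (5|11)=+1, (9|11)=+1; (−1)^{0·2·5}·(+1)^2·(+1)^0 = +1.
v=∞: 15 > 0 and -3999 < 0  ⇒  (a,b)_∞ = +1.
v=3: a=3^-3·(≡2), b=3^-1·(≡2) mod 3; (2|3)=-1, (2|3)=-1; (−1)^{-3·-1·1}·(-1)^-1·(-1)^-3 = -1.
v=7: a=7^4·(≡4), b=7^0·(≡5) mod 7; (4|7)=+1, (5|7)=-1; (−1)^{4·0·3}·(+1)^0·(-1)^4 = +1.
v=2: v_2(a)=-12, v_2(b)=2; units ≡ 7, 1 (mod 8); ε·ε+αω+βω = 1·0+-12·0+2·0 ≡ 0  ⇒  (a,b)_2 = +1.
v=5: a=5^-3·(≡2), b=5^4·(≡1) mod 5; (2|5)=-1, (1|5)=+1; (−1)^{-3·4·2}·(-1)^4·(+1)^-3 = +1.
v=37: a=37^2·(≡32), b=37^0·(≡4) mod 37; (32|37)=-1, (4|37)=+1; (−1)^{2·0·18}·(-1)^0·(+1)^2 = +1.
v=31: a=31^0·(≡15), b=31^1·(≡23) mod 31; (15|31)=-1, (23|31)=-1; (−1)^{0·1·15}·(-1)^1·(-1)^0 = -1.
Ram(15, -3999) = {3, 31}; no ℚ_3-point on the conic.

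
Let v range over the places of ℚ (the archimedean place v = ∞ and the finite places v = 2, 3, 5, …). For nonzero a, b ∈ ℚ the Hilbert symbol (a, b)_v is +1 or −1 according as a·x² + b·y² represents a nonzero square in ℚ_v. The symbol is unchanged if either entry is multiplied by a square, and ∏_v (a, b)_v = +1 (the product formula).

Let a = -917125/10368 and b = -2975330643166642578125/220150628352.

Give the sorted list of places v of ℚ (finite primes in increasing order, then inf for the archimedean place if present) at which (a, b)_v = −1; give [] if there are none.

[2, 5, 19, 23, 29, inf]

Mod squares: a ≡ -73370, b ≡ -336490. Check v ∈ {∞, 2, 3, 5, 7, 11, 19, 23, 29}.
v=11: a=11^1·(≡10), b=11^3·(≡1) mod 11; (10|11)=-1, (1|11)=+1; (−1)^{1·3·5}·(-1)^3·(+1)^1 = +1.
v=5: a=5^3·(≡1), b=5^9·(≡2) mod 5; (1|5)=+1, (2|5)=-1; (−1)^{3·9·2}·(+1)^9·(-1)^3 = -1.
v=7: a=7^0·(≡1), b=7^1·(≡3) mod 7; (1|7)=+1, (3|7)=-1; (−1)^{0·1·3}·(+1)^1·(-1)^0 = +1.
v=23: a=23^1·(≡17), b=23^3·(≡7) mod 23; (17|23)=-1, (7|23)=-1; (−1)^{1·3·11}·(-1)^3·(-1)^1 = -1.
v=2: v_2(a)=-7, v_2(b)=-25; units ≡ 3, 3 (mod 8); ε·ε+αω+βω = 1·1+-7·1+-25·1 ≡ 1  ⇒  (a,b)_2 = -1.
v=∞: -73370 < 0 and -336490 < 0  ⇒  (a,b)_∞ = -1.
v=19: a=19^0·(≡15), b=19^1·(≡6) mod 19; (15|19)=-1, (6|19)=+1; (−1)^{0·1·9}·(-1)^1·(+1)^0 = -1.
v=3: a=3^-4·(≡1), b=3^-8·(≡2) mod 3; (1|3)=+1, (2|3)=-1; (−1)^{-4·-8·1}·(+1)^-8·(-1)^-4 = +1.
v=29: a=29^1·(≡28), b=29^4·(≡10) mod 29; (28|29)=+1, (10|29)=-1; (−1)^{1·4·14}·(+1)^4·(-1)^1 = -1.
(-73370, -336490 / ℚ) ramifies at {2, 5, 19, 23, 29, ∞}: a division algebra.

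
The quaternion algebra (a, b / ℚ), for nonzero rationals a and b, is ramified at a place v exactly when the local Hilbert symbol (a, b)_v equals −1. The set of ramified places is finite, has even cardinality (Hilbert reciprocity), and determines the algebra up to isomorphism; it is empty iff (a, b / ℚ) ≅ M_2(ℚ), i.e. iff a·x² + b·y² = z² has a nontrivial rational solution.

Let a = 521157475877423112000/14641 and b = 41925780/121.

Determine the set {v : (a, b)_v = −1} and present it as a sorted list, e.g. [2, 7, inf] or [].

[13, 23]

Mod squares: a ≡ 28405, b ≡ 1164605. Check v ∈ {∞, 2, 3, 5, 7, 11, 13, 19, 23, 41}.
v=7: a=7^2·(≡5), b=7^0·(≡4) mod 7; (5|7)=-1, (4|7)=+1; (−1)^{2·0·3}·(-1)^0·(+1)^2 = +1.
v=3: a=3^6·(≡1), b=3^2·(≡2) mod 3; (1|3)=+1, (2|3)=-1; (−1)^{6·2·1}·(+1)^2·(-1)^6 = +1.
v=41: a=41^2·(≡16), b=41^1·(≡21) mod 41; (16|41)=+1, (21|41)=+1; (−1)^{2·1·20}·(+1)^1·(+1)^2 = +1.
v=∞: 28405 > 0 and 1164605 > 0  ⇒  (a,b)_∞ = +1.
v=5: a=5^3·(≡1), b=5^1·(≡1) mod 5; (1|5)=+1, (1|5)=+1; (−1)^{3·1·2}·(+1)^1·(+1)^3 = +1.
v=2: v_2(a)=6, v_2(b)=2; units ≡ 5, 5 (mod 8); ε·ε+αω+βω = 0·0+6·1+2·1 ≡ 0  ⇒  (a,b)_2 = +1.
v=23: a=23^3·(≡12), b=23^1·(≡3) mod 23; (12|23)=+1, (3|23)=+1; (−1)^{3·1·11}·(+1)^1·(+1)^3 = -1.
v=11: a=11^-4·(≡9), b=11^-2·(≡6) mod 11; (9|11)=+1, (6|11)=-1; (−1)^{-4·-2·5}·(+1)^-2·(-1)^-4 = +1.
v=19: a=19^3·(≡14), b=19^1·(≡16) mod 19; (14|19)=-1, (16|19)=+1; (−1)^{3·1·9}·(-1)^1·(+1)^3 = +1.
v=13: a=13^1·(≡4), b=13^1·(≡5) mod 13; (4|13)=+1, (5|13)=-1; (−1)^{1·1·6}·(+1)^1·(-1)^1 = -1.
Ram(28405, 1164605) = {13, 23}; no ℚ_13-point on the conic.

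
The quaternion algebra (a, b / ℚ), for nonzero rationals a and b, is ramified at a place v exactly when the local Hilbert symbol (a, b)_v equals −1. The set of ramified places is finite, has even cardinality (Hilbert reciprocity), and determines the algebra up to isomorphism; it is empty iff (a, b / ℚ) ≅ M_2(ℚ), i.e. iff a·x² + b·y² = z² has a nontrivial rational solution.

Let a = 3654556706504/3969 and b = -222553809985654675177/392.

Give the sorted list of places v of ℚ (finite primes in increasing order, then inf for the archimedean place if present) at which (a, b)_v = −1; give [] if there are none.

Mod squares: a ≡ 7106, b ≡ -25346. Check v ∈ {∞, 2, 3, 7, 11, 13, 17, 19, 23, 29, 31}.
v=23: a=23^2·(≡17), b=23^3·(≡3) mod 23; (17|23)=-1, (3|23)=+1; (−1)^{2·3·11}·(-1)^3·(+1)^2 = -1.
v=31: a=31^0·(≡8), b=31^2·(≡11) mod 31; (8|31)=+1, (11|31)=-1; (−1)^{0·2·15}·(+1)^2·(-1)^0 = +1.
v=19: a=19^1·(≡2), b=19^1·(≡2) mod 19; (2|19)=-1, (2|19)=-1; (−1)^{1·1·9}·(-1)^1·(-1)^1 = -1.
v=∞: 7106 > 0 and -25346 < 0  ⇒  (a,b)_∞ = +1.
v=2: v_2(a)=3, v_2(b)=-3; units ≡ 1, 7 (mod 8); ε·ε+αω+βω = 0·1+3·0+-3·0 ≡ 0  ⇒  (a,b)_2 = +1.
v=11: a=11^1·(≡2), b=11^0·(≡3) mod 11; (2|11)=-1, (3|11)=+1; (−1)^{1·0·5}·(-1)^0·(+1)^1 = +1.
v=3: a=3^-4·(≡2), b=3^0·(≡1) mod 3; (2|3)=-1, (1|3)=+1; (−1)^{-4·0·1}·(-1)^0·(+1)^-4 = +1.
v=29: a=29^2·(≡7), b=29^5·(≡20) mod 29; (7|29)=+1, (20|29)=+1; (−1)^{2·5·14}·(+1)^5·(+1)^2 = +1.
v=7: a=7^-2·(≡1), b=7^-2·(≡1) mod 7; (1|7)=+1, (1|7)=+1; (−1)^{-2·-2·3}·(+1)^-2·(+1)^-2 = +1.
v=17: a=17^3·(≡12), b=17^2·(≡2) mod 17; (12|17)=-1, (2|17)=+1; (−1)^{3·2·8}·(-1)^2·(+1)^3 = +1.
v=13: a=13^0·(≡7), b=13^2·(≡10) mod 13; (7|13)=-1, (10|13)=+1; (−1)^{0·2·6}·(-1)^2·(+1)^0 = +1.
Ram(7106, -25346) = {19, 23}; no ℚ_19-point on the conic.

[19, 23]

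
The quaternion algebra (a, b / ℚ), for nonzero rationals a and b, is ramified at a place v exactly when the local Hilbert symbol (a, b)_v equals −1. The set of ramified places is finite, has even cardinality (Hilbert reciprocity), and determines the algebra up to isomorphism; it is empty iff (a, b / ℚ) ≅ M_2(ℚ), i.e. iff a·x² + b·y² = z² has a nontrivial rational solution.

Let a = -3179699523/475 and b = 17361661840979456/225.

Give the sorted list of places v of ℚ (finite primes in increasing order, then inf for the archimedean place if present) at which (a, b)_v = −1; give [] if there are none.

[2, 3, 13, 17]

Mod squares: a ≡ -57057, b ≡ 646646. Check v ∈ {∞, 2, 3, 5, 7, 11, 13, 17, 19}.
v=2: v_2(a)=0, v_2(b)=9; units ≡ 7, 3 (mod 8); ε·ε+αω+βω = 1·1+0·1+9·0 ≡ 1  ⇒  (a,b)_2 = -1.
v=17: a=17^0·(≡7), b=17^1·(≡4) mod 17; (7|17)=-1, (4|17)=+1; (−1)^{0·1·8}·(-1)^1·(+1)^0 = -1.
v=19: a=19^-1·(≡8), b=19^3·(≡6) mod 19; (8|19)=-1, (6|19)=+1; (−1)^{-1·3·9}·(-1)^3·(+1)^-1 = +1.
v=13: a=13^1·(≡11), b=13^1·(≡3) mod 13; (11|13)=-1, (3|13)=+1; (−1)^{1·1·6}·(-1)^1·(+1)^1 = -1.
v=5: a=5^-2·(≡3), b=5^-2·(≡4) mod 5; (3|5)=-1, (4|5)=+1; (−1)^{-2·-2·2}·(-1)^-2·(+1)^-2 = +1.
v=3: a=3^3·(≡1), b=3^-2·(≡2) mod 3; (1|3)=+1, (2|3)=-1; (−1)^{3·-2·1}·(+1)^-2·(-1)^3 = -1.
v=11: a=11^1·(≡3), b=11^3·(≡6) mod 11; (3|11)=+1, (6|11)=-1; (−1)^{1·3·5}·(+1)^3·(-1)^1 = +1.
v=∞: -57057 < 0 and 646646 > 0  ⇒  (a,b)_∞ = +1.
v=7: a=7^7·(≡4), b=7^5·(≡3) mod 7; (4|7)=+1, (3|7)=-1; (−1)^{7·5·3}·(+1)^5·(-1)^7 = +1.
(-57057, 646646 / ℚ) ramifies at {2, 3, 13, 17}: a division algebra.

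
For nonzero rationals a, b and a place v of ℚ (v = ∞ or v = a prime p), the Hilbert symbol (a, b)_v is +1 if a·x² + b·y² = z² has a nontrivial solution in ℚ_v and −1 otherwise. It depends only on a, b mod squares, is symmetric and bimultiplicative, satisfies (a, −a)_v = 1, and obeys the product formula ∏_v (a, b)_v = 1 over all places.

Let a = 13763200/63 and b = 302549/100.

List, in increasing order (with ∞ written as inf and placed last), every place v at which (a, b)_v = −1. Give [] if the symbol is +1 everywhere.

[2, 13, 17, 23]

Mod squares: a ≡ 60214, b ≡ 221. Check v ∈ {∞, 2, 3, 5, 7, 11, 13, 17, 23, 37}.
v=13: a=13^0·(≡2), b=13^1·(≡9) mod 13; (2|13)=-1, (9|13)=+1; (−1)^{0·1·6}·(-1)^1·(+1)^0 = -1.
v=37: a=37^0·(≡29), b=37^2·(≡27) mod 37; (29|37)=-1, (27|37)=+1; (−1)^{0·2·18}·(-1)^2·(+1)^0 = +1.
v=11: a=11^1·(≡2), b=11^0·(≡5) mod 11; (2|11)=-1, (5|11)=+1; (−1)^{1·0·5}·(-1)^0·(+1)^1 = +1.
v=∞: 60214 > 0 and 221 > 0  ⇒  (a,b)_∞ = +1.
v=5: a=5^2·(≡1), b=5^-2·(≡1) mod 5; (1|5)=+1, (1|5)=+1; (−1)^{2·-2·2}·(+1)^-2·(+1)^2 = +1.
v=23: a=23^1·(≡10), b=23^0·(≡21) mod 23; (10|23)=-1, (21|23)=-1; (−1)^{1·0·11}·(-1)^0·(-1)^1 = -1.
v=3: a=3^-2·(≡1), b=3^0·(≡2) mod 3; (1|3)=+1, (2|3)=-1; (−1)^{-2·0·1}·(+1)^0·(-1)^-2 = +1.
v=17: a=17^1·(≡5), b=17^1·(≡1) mod 17; (5|17)=-1, (1|17)=+1; (−1)^{1·1·8}·(-1)^1·(+1)^1 = -1.
v=2: v_2(a)=7, v_2(b)=-2; units ≡ 3, 5 (mod 8); ε·ε+αω+βω = 1·0+7·1+-2·1 ≡ 1  ⇒  (a,b)_2 = -1.
v=7: a=7^-1·(≡5), b=7^0·(≡1) mod 7; (5|7)=-1, (1|7)=+1; (−1)^{-1·0·3}·(-1)^0·(+1)^-1 = +1.
|Ram(60214, 221)| = 4, even; anisotropic at {2, 13, 17, 23}.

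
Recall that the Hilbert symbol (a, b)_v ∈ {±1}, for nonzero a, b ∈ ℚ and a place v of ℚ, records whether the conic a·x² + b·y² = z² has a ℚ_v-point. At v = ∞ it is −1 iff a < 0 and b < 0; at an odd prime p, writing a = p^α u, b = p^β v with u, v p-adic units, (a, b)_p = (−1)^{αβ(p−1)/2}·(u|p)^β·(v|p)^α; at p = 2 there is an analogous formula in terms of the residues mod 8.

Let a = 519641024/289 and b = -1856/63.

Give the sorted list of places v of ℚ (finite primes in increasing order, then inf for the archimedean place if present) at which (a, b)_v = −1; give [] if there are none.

(a, b) ≡ (8119391, -203) mod (ℚ^×)²; places V = {2, 3, 7, 17, 23, 29, 37, 47, ∞}.
(a,b)_17: α=-2, u≡1; β=0, v≡4 (mod 17); (1|17)=+1, (4|17)=+1; sign (−1)^0·+1^0·+1^-2 = +1.
(a,b)_2: α=6, β=6; u≡7, v≡5 (mod 8); ε(u)ε(v)=1·0, αω(v)=6·1, βω(u)=6·0; sum ≡ 0  ⇒  +1.
(a,b)_47: α=1, u≡21; β=0, v≡25 (mod 47); (21|47)=+1, (25|47)=+1; sign (−1)^0·+1^0·+1^1 = +1.
(a,b)_37: α=1, u≡26; β=0, v≡14 (mod 37); (26|37)=+1, (14|37)=-1; sign (−1)^0·+1^0·-1^1 = -1.
(a,b)_∞: sgn(8119391)=+, sgn(-203)=−, so +1.
(a,b)_3: α=0, u≡2; β=-2, v≡1 (mod 3); (2|3)=-1, (1|3)=+1; sign (−1)^0·-1^-2·+1^0 = +1.
(a,b)_29: α=1, u≡9; β=1, v≡22 (mod 29); (9|29)=+1, (22|29)=+1; sign (−1)^0·+1^1·+1^1 = +1.
(a,b)_7: α=1, u≡3; β=-1, v≡3 (mod 7); (3|7)=-1, (3|7)=-1; sign (−1)^1·-1^-1·-1^1 = -1.
(a,b)_23: α=1, u≡18; β=0, v≡18 (mod 23); (18|23)=+1, (18|23)=+1; sign (−1)^0·+1^0·+1^1 = +1.
Ram(8119391, -203) = {7, 37}; no ℚ_7-point on the conic.

[7, 37]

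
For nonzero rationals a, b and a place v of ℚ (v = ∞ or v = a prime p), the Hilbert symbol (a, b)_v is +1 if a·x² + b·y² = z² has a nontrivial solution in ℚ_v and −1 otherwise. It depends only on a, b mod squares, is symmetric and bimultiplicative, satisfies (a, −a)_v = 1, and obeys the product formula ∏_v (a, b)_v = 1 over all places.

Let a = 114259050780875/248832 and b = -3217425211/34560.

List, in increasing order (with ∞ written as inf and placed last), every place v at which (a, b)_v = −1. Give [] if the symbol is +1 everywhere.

Mod squares: a ≡ 105, b ≡ -285. Check v ∈ {∞, 2, 3, 5, 7, 11, 13, 19}.
v=7: a=7^3·(≡1), b=7^2·(≡4) mod 7; (1|7)=+1, (4|7)=+1; (−1)^{3·2·3}·(+1)^2·(+1)^3 = +1.
v=∞: 105 > 0 and -285 < 0  ⇒  (a,b)_∞ = +1.
v=5: a=5^3·(≡1), b=5^-1·(≡2) mod 5; (1|5)=+1, (2|5)=-1; (−1)^{3·-1·2}·(+1)^-1·(-1)^3 = -1.
v=13: a=13^2·(≡3), b=13^4·(≡12) mod 13; (3|13)=+1, (12|13)=+1; (−1)^{2·4·6}·(+1)^4·(+1)^2 = +1.
v=19: a=19^4·(≡14), b=19^1·(≡4) mod 19; (14|19)=-1, (4|19)=+1; (−1)^{4·1·9}·(-1)^1·(+1)^4 = -1.
v=11: a=11^2·(≡7), b=11^2·(≡1) mod 11; (7|11)=-1, (1|11)=+1; (−1)^{2·2·5}·(-1)^2·(+1)^2 = +1.
v=3: a=3^-5·(≡2), b=3^-3·(≡1) mod 3; (2|3)=-1, (1|3)=+1; (−1)^{-5·-3·1}·(-1)^-3·(+1)^-5 = +1.
v=2: v_2(a)=-10, v_2(b)=-8; units ≡ 1, 3 (mod 8); ε·ε+αω+βω = 0·1+-10·1+-8·0 ≡ 0  ⇒  (a,b)_2 = +1.
(105, -285 / ℚ) ramifies at {5, 19}: a division algebra.

[5, 19]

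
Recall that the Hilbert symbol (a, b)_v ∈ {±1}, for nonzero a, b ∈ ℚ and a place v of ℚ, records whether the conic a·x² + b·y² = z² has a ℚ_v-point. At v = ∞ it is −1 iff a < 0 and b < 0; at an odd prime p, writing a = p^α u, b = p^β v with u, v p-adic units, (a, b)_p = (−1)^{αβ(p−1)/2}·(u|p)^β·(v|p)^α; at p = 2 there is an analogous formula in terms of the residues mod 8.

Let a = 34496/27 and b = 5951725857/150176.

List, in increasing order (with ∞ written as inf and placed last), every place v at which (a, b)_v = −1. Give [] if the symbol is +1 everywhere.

[11, 13]

Mod squares: a ≡ 33, b ≡ 442. Check v ∈ {∞, 2, 3, 7, 11, 13, 17, 19}.
v=13: a=13^0·(≡7), b=13^-1·(≡8) mod 13; (7|13)=-1, (8|13)=-1; (−1)^{0·-1·6}·(-1)^-1·(-1)^0 = -1.
v=3: a=3^-3·(≡2), b=3^10·(≡1) mod 3; (2|3)=-1, (1|3)=+1; (−1)^{-3·10·1}·(-1)^10·(+1)^-3 = +1.
v=17: a=17^0·(≡2), b=17^1·(≡16) mod 17; (2|17)=+1, (16|17)=+1; (−1)^{0·1·8}·(+1)^1·(+1)^0 = +1.
v=2: v_2(a)=6, v_2(b)=-5; units ≡ 1, 5 (mod 8); ε·ε+αω+βω = 0·0+6·1+-5·0 ≡ 0  ⇒  (a,b)_2 = +1.
v=7: a=7^2·(≡3), b=7^2·(≡2) mod 7; (3|7)=-1, (2|7)=+1; (−1)^{2·2·3}·(-1)^2·(+1)^2 = +1.
v=11: a=11^1·(≡9), b=11^2·(≡2) mod 11; (9|11)=+1, (2|11)=-1; (−1)^{1·2·5}·(+1)^2·(-1)^1 = -1.
v=∞: 33 > 0 and 442 > 0  ⇒  (a,b)_∞ = +1.
v=19: a=19^0·(≡18), b=19^-2·(≡16) mod 19; (18|19)=-1, (16|19)=+1; (−1)^{0·-2·9}·(-1)^-2·(+1)^0 = +1.
Ram(33, 442) = {11, 13}; no ℚ_11-point on the conic.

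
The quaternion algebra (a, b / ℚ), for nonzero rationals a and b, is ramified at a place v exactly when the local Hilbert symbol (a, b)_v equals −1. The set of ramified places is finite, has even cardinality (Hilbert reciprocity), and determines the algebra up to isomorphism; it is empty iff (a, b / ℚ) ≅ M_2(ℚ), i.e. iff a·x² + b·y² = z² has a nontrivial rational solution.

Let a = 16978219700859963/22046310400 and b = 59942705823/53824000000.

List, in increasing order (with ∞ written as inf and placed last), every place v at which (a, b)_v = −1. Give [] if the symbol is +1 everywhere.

(a, b) ≡ (52003, 23) mod (ℚ^×)²; places V = {2, 3, 5, 7, 11, 13, 17, 19, 23, 29, ∞}.
(a,b)_23: α=3, u≡15; β=1, v≡12 (mod 23); (15|23)=-1, (12|23)=+1; sign (−1)^1·-1^1·+1^3 = +1.
(a,b)_3: α=2, u≡1; β=2, v≡2 (mod 3); (1|3)=+1, (2|3)=-1; sign (−1)^0·+1^2·-1^2 = +1.
(a,b)_17: α=1, u≡16; β=2, v≡12 (mod 17); (16|17)=+1, (12|17)=-1; sign (−1)^0·+1^2·-1^1 = -1.
(a,b)_19: α=1, u≡7; β=0, v≡7 (mod 19); (7|19)=+1, (7|19)=+1; sign (−1)^0·+1^0·+1^1 = +1.
(a,b)_29: α=-2, u≡1; β=-2, v≡9 (mod 29); (1|29)=+1, (9|29)=+1; sign (−1)^0·+1^-2·+1^-2 = +1.
(a,b)_7: α=5, u≡1; β=2, v≡2 (mod 7); (1|7)=+1, (2|7)=+1; sign (−1)^0·+1^2·+1^5 = +1.
(a,b)_13: α=4, u≡12; β=2, v≡9 (mod 13); (12|13)=+1, (9|13)=+1; sign (−1)^0·+1^2·+1^4 = +1.
(a,b)_5: α=-2, u≡3; β=-6, v≡3 (mod 5); (3|5)=-1, (3|5)=-1; sign (−1)^0·-1^-6·-1^-2 = +1.
(a,b)_11: α=0, u≡10; β=2, v≡1 (mod 11); (10|11)=-1, (1|11)=+1; sign (−1)^0·-1^2·+1^0 = +1.
(a,b)_∞: sgn(52003)=+, sgn(23)=+, so +1.
(a,b)_2: α=-20, β=-12; u≡3, v≡7 (mod 8); ε(u)ε(v)=1·1, αω(v)=-20·0, βω(u)=-12·1; sum ≡ 1  ⇒  -1.
Ram(52003, 23) = {2, 17}; no ℚ_2-point on the conic.

[2, 17]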